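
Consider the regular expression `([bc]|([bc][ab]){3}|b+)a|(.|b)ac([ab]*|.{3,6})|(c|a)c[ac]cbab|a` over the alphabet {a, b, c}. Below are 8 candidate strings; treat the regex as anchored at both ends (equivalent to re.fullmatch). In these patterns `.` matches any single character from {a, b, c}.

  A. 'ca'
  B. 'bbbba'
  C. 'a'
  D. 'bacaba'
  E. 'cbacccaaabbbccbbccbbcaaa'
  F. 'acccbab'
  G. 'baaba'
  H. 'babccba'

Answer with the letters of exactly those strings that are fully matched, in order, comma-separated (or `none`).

A, B, C, D, F

A → match
B → match
C → match
D → match
E → no match
F → match
G → no match
H → no match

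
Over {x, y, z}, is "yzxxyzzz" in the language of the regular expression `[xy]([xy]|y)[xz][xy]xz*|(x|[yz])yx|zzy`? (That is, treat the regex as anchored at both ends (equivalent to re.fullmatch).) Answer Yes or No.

No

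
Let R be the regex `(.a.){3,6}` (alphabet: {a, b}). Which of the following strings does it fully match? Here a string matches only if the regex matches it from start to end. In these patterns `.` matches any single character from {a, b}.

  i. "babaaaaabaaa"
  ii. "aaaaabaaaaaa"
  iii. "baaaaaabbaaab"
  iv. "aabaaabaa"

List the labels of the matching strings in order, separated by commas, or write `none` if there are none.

i, ii, iv

i → match
ii → match
iii → no match
iv → match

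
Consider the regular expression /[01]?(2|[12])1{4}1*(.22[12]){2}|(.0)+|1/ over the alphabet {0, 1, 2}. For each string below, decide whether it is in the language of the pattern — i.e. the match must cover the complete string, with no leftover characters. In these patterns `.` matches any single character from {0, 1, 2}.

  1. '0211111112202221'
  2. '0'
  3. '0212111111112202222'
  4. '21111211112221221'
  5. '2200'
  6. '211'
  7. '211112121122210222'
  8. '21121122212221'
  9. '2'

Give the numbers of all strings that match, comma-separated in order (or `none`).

none

1 → no match
2 → no match
3 → no match
4 → no match
5 → no match
6 → no match
7 → no match
8 → no match
9 → no match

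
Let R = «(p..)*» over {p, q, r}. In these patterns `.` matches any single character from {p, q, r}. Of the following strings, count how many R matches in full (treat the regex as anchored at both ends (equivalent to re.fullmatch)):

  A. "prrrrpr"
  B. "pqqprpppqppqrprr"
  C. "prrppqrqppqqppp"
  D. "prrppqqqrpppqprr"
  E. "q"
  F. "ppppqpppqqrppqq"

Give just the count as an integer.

A. "prrrrpr" → no match
B → no match
C → no match
D → no match
E. "q" → no match
F → no match
Total matched: 0

0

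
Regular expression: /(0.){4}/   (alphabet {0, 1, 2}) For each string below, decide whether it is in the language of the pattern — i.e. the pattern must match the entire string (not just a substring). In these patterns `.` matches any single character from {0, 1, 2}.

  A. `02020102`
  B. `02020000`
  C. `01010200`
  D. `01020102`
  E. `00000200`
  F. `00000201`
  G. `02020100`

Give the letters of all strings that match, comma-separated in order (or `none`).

A → match
B → match
C → match
D → match
E → match
F → match
G → match

A, B, C, D, E, F, G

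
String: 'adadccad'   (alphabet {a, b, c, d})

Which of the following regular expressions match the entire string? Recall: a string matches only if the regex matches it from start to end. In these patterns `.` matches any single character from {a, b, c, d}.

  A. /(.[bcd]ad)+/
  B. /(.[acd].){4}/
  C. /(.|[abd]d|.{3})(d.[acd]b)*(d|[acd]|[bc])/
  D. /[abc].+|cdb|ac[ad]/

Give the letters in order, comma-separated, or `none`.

A, D

A → match
B → no match
C → no match
D → match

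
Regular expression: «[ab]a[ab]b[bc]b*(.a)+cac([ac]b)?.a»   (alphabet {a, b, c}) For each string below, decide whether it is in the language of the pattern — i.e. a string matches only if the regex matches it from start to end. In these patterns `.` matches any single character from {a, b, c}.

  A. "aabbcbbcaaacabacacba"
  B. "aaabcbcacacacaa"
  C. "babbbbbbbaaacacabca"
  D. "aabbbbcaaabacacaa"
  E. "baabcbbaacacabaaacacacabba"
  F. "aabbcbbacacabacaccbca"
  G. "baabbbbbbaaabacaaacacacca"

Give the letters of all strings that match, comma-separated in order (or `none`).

A → match
B → match
C → match
D → match
E → match
F → match
G → match

A, B, C, D, E, F, G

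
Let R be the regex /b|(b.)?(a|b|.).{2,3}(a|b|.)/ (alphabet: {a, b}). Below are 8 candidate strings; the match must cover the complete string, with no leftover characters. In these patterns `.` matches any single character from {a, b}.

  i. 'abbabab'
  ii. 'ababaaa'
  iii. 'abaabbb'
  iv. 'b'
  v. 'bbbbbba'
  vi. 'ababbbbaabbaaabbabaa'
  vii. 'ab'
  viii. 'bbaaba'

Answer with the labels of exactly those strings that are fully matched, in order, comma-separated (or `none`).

i → no match
ii → no match
iii → no match
iv → match
v → match
vi → no match
vii → no match
viii → match

iv, v, viii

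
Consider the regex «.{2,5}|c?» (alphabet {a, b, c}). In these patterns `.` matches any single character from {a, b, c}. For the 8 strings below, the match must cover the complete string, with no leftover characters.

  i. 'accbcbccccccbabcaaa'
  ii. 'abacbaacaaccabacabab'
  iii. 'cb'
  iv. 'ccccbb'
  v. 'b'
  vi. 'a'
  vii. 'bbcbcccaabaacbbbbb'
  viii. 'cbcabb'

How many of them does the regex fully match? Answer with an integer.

i → no match
ii → no match
iii → match
iv → no match
v → no match
vi → no match
vii → no match
viii → no match
Total matched: 1

1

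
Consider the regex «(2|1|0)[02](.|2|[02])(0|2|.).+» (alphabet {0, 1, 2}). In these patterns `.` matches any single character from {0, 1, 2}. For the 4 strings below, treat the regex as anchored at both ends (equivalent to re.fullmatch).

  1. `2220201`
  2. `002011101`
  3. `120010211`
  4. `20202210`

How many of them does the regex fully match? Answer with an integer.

4

1 → match
2 → match
3 → match
4 → match
Total matched: 4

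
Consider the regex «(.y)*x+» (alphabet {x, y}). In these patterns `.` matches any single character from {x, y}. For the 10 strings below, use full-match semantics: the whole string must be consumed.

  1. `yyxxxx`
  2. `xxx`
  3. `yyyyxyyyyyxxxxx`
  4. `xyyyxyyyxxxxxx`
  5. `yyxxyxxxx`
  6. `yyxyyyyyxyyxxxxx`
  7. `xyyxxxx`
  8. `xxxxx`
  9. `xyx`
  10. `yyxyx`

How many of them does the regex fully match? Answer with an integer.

7

1 → match
2 → match
3 → match
4 → match
5 → no match
6 → no match
7 → no match
8 → match
9 → match
10 → match
Total matched: 7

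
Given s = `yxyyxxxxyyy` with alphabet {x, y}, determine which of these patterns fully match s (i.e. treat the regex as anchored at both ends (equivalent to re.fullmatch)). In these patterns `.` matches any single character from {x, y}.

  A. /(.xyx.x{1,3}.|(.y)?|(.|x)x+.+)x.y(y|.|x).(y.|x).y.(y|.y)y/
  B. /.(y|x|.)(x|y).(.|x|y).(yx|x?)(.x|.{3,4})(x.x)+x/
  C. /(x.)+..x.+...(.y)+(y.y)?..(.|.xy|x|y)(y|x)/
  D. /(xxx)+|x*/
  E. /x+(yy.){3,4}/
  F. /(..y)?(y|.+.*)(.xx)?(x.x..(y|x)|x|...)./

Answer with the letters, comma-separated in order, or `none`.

A → no match
B → no match — must end with `xx`
C → no match — must start with `x`
D → no match
E → no match — must start with `x`
F → match

F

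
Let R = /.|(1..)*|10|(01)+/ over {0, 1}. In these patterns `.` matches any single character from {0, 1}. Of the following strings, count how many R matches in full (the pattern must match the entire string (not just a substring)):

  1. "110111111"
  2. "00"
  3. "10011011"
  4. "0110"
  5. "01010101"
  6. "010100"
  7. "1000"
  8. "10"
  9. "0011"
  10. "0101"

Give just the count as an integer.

1 → match
2 → no match
3 → no match
4 → no match
5 → match
6 → no match
7 → no match
8 → match
9 → no match
10 → match
Total matched: 4

4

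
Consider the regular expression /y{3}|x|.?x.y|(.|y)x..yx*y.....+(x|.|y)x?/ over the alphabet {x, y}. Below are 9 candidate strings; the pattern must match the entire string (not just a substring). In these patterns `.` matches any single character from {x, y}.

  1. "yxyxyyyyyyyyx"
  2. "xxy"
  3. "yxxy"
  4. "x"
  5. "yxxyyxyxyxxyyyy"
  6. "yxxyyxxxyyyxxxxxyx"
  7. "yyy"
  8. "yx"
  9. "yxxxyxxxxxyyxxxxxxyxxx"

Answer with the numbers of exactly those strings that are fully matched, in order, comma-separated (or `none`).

1, 2, 3, 4, 5, 6, 7, 9

1 → match
2 → match
3 → match
4 → match
5 → match
6 → match
7 → match
8 → no match
9 → match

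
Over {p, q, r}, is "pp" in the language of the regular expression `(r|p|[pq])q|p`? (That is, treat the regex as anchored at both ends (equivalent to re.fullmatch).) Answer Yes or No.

No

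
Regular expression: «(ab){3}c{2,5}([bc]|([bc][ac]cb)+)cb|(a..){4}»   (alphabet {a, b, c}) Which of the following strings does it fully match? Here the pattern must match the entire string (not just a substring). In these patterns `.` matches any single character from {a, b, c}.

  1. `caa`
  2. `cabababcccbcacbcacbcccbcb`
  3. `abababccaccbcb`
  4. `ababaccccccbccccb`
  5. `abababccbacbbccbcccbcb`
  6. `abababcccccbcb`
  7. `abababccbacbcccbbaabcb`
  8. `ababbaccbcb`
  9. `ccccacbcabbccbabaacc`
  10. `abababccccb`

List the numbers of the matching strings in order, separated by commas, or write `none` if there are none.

5, 6, 10

1. `caa` → no match
2 → no match
3 → no match
4 → no match
5 → match
6 → match
7 → no match
8. `ababbaccbcb` → no match
9 → no match
10. `abababccccb` → match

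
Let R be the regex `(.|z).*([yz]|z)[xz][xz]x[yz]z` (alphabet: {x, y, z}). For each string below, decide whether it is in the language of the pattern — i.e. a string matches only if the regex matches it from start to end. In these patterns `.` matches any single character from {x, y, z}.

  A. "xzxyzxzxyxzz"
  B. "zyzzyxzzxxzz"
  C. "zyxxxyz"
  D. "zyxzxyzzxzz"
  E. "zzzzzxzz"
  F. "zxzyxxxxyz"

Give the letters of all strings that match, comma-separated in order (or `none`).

A → no match
B → match
C → match
D → match
E → match
F → no match

B, C, D, E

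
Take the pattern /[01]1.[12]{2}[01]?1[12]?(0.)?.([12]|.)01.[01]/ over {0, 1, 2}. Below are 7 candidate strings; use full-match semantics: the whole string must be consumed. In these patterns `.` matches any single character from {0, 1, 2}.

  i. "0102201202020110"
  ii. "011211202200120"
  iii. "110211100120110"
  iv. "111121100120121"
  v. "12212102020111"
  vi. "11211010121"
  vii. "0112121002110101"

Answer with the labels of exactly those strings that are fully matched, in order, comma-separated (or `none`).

i → match
ii → match
iii → match
iv → match
v → no match
vi. "11211010121" → no match
vii → no match

i, ii, iii, iv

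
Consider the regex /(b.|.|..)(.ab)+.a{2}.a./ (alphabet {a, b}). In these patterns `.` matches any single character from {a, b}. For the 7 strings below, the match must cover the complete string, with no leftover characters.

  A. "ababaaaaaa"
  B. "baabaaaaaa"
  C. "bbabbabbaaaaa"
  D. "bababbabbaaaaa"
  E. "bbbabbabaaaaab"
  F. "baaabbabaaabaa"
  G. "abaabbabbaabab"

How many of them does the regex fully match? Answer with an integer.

7

A → match
B → match
C → match
D → match
E → match
F → match
G → match
Total matched: 7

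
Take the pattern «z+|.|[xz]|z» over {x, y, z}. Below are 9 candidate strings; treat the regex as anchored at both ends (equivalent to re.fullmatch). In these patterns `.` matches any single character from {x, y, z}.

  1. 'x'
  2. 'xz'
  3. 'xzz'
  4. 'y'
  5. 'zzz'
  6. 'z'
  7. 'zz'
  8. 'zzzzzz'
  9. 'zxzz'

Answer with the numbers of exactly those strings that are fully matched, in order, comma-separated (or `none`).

1, 4, 5, 6, 7, 8

1 → match
2 → no match
3 → no match
4 → match
5 → match
6 → match
7 → match
8 → match
9 → no match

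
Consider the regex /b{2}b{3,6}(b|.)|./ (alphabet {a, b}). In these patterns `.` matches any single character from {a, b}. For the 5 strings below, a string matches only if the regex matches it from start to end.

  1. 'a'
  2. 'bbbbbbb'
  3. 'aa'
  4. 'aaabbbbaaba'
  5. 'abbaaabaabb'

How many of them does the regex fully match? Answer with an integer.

1. 'a' → match
2. 'bbbbbbb' → match
3. 'aa' → no match
4. 'aaabbbbaaba' → no match
5. 'abbaaabaabb' → no match
Total matched: 2

2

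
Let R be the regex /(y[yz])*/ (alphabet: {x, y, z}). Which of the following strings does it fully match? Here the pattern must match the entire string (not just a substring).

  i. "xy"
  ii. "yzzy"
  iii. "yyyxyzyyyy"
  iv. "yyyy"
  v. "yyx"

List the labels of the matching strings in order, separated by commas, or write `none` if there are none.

iv

i → no match
ii → no match
iii → no match
iv → match
v → no match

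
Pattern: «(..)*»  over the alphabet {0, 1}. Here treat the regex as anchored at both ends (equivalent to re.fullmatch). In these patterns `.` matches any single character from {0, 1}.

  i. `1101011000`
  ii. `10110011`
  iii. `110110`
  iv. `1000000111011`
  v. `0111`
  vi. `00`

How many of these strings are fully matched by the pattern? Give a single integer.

5

i → match
ii → match
iii → match
iv → no match
v → match
vi → match
Total matched: 5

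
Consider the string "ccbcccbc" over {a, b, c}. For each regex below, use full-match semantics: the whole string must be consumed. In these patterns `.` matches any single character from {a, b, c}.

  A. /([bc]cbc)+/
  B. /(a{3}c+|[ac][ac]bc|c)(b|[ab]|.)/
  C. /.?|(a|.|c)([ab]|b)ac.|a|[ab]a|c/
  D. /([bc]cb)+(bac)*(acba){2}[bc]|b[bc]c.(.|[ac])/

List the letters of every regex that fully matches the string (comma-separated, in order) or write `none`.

A → match
B → no match
C → no match
D → no match

A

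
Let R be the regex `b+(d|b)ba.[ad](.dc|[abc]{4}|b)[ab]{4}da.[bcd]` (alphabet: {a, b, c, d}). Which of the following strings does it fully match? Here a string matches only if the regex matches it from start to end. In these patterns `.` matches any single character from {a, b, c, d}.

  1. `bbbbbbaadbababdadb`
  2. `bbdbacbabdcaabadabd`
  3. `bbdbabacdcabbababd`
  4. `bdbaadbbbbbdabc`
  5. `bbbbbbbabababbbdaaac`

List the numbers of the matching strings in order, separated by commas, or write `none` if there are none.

1 → match
2 → no match
3 → no match
4 → match
5 → no match

1, 4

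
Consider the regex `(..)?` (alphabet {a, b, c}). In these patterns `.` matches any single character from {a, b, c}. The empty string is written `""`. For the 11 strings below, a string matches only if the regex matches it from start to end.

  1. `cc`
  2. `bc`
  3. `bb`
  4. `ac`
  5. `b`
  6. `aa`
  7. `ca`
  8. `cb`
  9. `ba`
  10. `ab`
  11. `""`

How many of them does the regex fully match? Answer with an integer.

10

1 → match
2 → match
3 → match
4 → match
5 → no match
6 → match
7 → match
8 → match
9 → match
10 → match
11 → match
Total matched: 10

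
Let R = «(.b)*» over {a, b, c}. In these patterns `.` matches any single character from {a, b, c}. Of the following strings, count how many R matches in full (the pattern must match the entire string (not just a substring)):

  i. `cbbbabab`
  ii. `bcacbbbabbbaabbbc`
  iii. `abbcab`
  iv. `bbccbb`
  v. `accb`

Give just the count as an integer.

1

i → match
ii → no match
iii → no match
iv → no match
v → no match
Total matched: 1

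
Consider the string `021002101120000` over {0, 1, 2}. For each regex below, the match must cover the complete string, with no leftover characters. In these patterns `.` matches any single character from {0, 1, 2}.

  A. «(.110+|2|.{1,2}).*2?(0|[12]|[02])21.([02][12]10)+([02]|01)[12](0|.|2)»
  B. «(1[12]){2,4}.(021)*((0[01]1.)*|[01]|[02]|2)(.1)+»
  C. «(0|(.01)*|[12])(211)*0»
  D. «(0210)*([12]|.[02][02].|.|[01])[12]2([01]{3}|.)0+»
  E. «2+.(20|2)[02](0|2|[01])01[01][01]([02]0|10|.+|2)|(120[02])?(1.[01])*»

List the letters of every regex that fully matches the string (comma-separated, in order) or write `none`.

A → no match
B → no match — must start with `1`
C → no match
D → match
E → no match

D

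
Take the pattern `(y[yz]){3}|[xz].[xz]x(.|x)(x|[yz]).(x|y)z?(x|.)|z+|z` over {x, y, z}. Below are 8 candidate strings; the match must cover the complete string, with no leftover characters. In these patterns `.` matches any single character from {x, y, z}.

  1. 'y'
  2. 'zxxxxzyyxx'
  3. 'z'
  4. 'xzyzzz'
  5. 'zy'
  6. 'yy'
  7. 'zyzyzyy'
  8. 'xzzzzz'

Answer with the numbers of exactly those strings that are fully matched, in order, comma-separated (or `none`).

3

1 → no match
2 → no match
3 → match
4 → no match
5 → no match
6 → no match
7 → no match
8 → no match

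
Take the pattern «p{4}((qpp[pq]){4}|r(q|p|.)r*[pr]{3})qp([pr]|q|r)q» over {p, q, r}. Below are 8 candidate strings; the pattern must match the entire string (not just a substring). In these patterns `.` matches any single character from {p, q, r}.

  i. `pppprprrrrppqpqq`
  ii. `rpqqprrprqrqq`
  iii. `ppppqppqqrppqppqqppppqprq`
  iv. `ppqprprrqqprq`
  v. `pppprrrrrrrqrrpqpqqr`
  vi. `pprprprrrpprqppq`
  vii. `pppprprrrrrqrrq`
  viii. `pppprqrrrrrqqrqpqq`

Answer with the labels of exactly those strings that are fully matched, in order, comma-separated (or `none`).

i → match
ii → no match — must start with `p`
iii → no match
iv → no match
v → no match — must end with `q`
vi → no match
vii → no match
viii → no match

i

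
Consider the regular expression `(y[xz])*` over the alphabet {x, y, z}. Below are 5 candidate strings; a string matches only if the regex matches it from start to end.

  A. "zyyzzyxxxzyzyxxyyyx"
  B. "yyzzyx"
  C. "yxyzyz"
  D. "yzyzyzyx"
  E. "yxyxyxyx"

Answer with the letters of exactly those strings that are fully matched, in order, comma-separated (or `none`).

A → no match
B → no match
C → match
D → match
E → match

C, D, E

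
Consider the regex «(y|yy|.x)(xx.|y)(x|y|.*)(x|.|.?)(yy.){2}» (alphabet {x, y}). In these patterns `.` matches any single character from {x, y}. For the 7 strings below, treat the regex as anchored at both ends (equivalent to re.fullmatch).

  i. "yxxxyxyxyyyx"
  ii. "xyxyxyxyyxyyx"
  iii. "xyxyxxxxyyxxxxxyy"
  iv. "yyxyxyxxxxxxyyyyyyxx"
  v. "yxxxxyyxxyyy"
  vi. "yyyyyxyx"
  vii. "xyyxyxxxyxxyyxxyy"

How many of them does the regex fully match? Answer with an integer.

i → no match
ii → no match
iii → no match
iv → no match
v → no match
vi → no match
vii → no match
Total matched: 0

0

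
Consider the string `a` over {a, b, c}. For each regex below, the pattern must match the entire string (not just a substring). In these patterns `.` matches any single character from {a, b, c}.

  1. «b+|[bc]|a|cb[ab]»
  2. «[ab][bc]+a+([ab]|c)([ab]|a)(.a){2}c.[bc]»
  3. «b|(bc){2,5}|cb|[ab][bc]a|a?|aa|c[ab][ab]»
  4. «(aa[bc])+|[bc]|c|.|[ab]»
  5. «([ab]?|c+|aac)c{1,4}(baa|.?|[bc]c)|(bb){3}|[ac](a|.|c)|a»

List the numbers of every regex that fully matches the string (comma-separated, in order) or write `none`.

1 → match
2 → no match
3 → match
4 → match
5 → match

1, 3, 4, 5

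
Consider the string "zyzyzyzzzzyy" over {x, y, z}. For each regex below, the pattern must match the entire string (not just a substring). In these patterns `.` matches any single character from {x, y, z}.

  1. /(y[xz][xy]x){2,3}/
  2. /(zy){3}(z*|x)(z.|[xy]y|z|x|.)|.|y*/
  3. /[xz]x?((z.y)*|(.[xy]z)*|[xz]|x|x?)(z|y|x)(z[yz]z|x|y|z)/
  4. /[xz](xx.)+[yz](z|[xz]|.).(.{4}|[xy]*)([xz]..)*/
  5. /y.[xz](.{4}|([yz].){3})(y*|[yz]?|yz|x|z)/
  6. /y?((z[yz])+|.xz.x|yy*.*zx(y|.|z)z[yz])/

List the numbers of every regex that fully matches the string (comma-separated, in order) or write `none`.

2

1 → no match — must start with "y"
2 → match
3 → no match
4 → no match
5 → no match — must start with "y"
6 → no match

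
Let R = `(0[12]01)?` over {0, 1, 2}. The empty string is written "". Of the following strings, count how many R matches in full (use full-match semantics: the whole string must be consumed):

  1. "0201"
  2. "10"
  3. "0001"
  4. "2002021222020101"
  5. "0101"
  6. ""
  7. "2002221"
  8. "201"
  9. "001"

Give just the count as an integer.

3

1 → match
2 → no match
3 → no match
4 → no match
5 → match
6 → match
7 → no match
8 → no match
9 → no match
Total matched: 3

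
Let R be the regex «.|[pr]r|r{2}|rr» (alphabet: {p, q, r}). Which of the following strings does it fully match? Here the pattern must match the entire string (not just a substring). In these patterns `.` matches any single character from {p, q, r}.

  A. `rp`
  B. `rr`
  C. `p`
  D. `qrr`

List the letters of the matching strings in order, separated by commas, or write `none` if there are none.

A. `rp` → no match
B. `rr` → match
C. `p` → match
D. `qrr` → no match

B, C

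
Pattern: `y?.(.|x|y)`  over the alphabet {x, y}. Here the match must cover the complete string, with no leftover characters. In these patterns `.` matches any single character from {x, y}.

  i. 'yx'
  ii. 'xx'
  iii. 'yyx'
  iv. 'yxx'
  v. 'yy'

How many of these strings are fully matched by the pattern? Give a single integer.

i. 'yx' → match
ii. 'xx' → match
iii. 'yyx' → match
iv. 'yxx' → match
v. 'yy' → match
Total matched: 5

5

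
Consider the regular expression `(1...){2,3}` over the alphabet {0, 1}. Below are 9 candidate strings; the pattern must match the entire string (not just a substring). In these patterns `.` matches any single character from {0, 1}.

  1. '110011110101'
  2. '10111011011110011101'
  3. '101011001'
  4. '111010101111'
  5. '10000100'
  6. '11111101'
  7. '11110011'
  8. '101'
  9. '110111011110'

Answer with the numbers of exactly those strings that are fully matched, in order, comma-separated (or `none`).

1 → no match
2 → no match
3 → no match
4 → match
5 → no match
6 → match
7 → no match
8 → no match
9 → match

4, 6, 9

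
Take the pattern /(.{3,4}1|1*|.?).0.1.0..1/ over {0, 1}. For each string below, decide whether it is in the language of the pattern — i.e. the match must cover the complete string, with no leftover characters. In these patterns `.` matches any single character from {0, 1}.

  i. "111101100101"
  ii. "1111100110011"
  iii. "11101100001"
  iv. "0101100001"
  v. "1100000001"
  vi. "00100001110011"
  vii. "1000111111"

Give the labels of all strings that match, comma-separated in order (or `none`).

i, ii, iii, iv

i → match
ii → match
iii → match
iv → match
v → no match
vi → no match
vii → no match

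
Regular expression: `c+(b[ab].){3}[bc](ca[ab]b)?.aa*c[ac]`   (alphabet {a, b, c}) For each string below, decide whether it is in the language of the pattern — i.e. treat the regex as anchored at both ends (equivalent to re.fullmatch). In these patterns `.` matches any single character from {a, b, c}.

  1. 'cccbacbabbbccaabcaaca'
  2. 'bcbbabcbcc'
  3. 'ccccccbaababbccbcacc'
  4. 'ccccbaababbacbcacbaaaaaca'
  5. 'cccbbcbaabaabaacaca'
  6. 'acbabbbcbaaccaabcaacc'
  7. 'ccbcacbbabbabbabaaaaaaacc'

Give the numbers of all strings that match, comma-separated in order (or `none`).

none

1 → no match
2 → no match — must start with 'c'
3 → no match
4 → no match
5 → no match
6 → no match — must start with 'c'
7 → no match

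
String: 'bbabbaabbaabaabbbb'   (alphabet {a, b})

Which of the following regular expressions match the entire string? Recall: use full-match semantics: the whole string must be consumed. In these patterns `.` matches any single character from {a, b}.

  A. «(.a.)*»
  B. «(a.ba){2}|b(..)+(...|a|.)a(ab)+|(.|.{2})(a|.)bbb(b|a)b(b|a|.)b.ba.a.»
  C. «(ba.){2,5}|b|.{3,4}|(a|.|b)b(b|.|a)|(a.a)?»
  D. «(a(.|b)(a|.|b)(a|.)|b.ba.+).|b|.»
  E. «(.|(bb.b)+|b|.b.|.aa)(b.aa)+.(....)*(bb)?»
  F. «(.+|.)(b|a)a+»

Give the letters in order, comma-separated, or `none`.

A → no match
B → no match
C → no match
D → no match
E → match
F → no match — must end with 'a'

E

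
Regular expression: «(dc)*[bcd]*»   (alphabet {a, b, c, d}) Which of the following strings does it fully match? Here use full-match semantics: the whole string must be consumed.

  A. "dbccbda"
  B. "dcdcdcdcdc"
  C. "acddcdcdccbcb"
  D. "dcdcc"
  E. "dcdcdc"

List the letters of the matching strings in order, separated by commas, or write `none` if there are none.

A → no match
B → match
C → no match
D → match
E → match

B, D, E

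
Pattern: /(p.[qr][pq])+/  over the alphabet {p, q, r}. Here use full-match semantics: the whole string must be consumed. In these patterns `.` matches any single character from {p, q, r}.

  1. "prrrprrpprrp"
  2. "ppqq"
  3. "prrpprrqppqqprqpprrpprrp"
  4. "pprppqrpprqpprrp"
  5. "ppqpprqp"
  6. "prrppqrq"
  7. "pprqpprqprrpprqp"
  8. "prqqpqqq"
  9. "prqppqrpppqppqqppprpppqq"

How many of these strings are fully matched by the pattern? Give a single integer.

8

1 → no match
2 → match
3 → match
4 → match
5 → match
6 → match
7 → match
8 → match
9 → match
Total matched: 8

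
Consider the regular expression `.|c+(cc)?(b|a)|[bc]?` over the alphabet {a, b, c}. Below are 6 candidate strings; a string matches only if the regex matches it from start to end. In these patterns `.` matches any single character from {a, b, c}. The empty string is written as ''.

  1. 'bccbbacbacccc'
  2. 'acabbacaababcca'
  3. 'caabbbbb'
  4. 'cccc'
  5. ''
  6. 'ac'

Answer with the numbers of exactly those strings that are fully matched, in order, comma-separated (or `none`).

5

1 → no match
2 → no match
3 → no match
4 → no match
5 → match
6 → no match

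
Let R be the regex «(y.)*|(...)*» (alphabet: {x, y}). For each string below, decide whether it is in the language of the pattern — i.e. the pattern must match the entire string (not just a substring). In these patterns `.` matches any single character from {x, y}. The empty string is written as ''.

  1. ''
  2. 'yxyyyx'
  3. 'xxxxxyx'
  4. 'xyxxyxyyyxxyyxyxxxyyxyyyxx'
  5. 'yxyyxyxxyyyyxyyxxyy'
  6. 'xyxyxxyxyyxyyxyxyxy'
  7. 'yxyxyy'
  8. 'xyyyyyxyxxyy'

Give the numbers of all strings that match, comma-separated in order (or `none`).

1 → match
2 → match
3 → no match
4 → no match
5 → no match
6 → no match
7 → match
8 → match

1, 2, 7, 8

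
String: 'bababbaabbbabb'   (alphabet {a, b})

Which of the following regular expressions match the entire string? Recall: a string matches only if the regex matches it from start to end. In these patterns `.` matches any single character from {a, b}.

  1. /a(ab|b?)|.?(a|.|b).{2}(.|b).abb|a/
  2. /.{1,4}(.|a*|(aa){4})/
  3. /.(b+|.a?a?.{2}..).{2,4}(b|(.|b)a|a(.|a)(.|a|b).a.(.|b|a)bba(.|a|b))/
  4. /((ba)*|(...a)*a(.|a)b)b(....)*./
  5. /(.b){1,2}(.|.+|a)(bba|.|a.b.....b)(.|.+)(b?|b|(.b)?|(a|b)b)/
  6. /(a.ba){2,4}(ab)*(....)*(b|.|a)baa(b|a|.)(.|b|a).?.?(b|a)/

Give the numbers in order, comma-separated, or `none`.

4

1 → no match
2 → no match
3 → no match
4 → match
5 → no match
6 → no match — must start with 'a'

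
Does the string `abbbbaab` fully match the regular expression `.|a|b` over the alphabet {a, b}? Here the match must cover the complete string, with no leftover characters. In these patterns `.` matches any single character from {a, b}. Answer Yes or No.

No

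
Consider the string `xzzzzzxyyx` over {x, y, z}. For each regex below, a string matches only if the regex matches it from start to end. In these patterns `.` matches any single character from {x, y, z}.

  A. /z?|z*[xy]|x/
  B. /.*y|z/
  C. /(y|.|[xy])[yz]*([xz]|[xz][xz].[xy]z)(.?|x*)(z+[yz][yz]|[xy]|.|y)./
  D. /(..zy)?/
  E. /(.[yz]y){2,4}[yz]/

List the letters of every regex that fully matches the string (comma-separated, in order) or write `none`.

A → no match
B → no match
C → match
D → no match
E → no match

C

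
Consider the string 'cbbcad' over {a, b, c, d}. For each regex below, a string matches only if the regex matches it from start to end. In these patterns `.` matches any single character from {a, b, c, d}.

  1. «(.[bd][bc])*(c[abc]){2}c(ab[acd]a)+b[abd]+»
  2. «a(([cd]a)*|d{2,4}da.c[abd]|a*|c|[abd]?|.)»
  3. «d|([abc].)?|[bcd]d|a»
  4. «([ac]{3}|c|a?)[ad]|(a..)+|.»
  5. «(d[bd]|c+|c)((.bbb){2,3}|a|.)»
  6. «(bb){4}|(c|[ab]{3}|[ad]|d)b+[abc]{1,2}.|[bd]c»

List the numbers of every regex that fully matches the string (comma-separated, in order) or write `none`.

1 → no match
2 → no match — must start with 'a'
3 → no match
4 → no match
5 → no match
6 → match

6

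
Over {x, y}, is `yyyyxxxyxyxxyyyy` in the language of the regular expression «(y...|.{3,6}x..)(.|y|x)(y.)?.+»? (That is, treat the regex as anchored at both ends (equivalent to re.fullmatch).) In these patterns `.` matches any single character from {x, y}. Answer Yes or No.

Yes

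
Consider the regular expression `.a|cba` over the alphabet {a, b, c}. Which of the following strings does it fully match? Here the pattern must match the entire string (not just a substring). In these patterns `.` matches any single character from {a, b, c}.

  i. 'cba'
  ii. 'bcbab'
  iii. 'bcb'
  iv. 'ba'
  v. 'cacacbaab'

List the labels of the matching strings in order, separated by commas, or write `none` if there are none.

i → match
ii → no match
iii → no match
iv → match
v → no match

i, iv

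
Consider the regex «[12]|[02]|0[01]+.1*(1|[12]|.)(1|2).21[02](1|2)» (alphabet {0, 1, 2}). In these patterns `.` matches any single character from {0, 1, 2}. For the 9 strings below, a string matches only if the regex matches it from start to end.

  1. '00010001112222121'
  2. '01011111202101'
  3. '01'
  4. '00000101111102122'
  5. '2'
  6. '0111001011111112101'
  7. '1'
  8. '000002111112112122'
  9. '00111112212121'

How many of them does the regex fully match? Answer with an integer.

1 → match
2 → match
3 → no match
4 → match
5 → match
6 → match
7 → match
8 → match
9 → match
Total matched: 8

8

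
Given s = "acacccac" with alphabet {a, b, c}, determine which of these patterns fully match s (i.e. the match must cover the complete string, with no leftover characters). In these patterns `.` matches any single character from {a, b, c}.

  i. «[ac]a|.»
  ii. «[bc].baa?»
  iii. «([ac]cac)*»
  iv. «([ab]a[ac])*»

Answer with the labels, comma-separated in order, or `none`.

iii

i → no match
ii → no match
iii → match
iv → no match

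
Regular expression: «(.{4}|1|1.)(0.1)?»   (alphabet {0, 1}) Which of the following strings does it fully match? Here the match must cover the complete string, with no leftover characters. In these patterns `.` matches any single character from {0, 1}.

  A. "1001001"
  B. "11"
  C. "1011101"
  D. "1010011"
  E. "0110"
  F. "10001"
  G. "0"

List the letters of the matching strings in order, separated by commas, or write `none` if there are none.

A, B, D, E, F

A. "1001001" → match
B. "11" → match
C. "1011101" → no match
D. "1010011" → match
E. "0110" → match
F. "10001" → match
G. "0" → no match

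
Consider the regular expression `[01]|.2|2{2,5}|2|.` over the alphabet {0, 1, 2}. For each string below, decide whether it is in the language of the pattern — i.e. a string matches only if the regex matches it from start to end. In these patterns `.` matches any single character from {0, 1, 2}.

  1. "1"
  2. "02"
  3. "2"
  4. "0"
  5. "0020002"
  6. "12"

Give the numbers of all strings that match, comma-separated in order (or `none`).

1, 2, 3, 4, 6

1. "1" → match
2. "02" → match
3. "2" → match
4. "0" → match
5. "0020002" → no match
6. "12" → match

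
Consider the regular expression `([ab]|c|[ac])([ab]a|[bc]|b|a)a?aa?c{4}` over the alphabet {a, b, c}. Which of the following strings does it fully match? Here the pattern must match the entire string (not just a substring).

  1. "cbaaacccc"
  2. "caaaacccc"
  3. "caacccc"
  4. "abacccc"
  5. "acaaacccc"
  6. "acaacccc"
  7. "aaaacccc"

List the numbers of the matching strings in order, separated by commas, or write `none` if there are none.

1, 2, 3, 4, 5, 6, 7

1 → match
2 → match
3 → match
4 → match
5 → match
6 → match
7 → match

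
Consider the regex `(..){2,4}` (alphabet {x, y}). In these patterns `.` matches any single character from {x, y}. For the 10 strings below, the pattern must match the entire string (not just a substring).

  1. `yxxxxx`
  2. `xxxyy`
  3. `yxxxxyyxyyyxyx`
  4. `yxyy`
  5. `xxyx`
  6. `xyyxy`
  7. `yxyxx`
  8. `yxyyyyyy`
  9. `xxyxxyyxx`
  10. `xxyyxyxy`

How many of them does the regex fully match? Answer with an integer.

5

1. `yxxxxx` → match
2. `xxxyy` → no match
3 → no match
4. `yxyy` → match
5. `xxyx` → match
6. `xyyxy` → no match
7. `yxyxx` → no match
8. `yxyyyyyy` → match
9. `xxyxxyyxx` → no match
10. `xxyyxyxy` → match
Total matched: 5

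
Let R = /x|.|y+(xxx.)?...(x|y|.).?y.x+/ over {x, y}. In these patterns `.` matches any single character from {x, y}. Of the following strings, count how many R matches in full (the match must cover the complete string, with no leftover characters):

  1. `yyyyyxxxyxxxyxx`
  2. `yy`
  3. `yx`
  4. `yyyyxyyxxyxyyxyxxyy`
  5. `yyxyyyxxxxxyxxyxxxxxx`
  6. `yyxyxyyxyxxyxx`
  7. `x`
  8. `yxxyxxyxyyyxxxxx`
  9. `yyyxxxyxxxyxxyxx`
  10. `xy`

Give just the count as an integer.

1

1 → no match
2. `yy` → no match
3. `yx` → no match
4 → no match
5 → no match
6 → no match
7. `x` → match
8 → no match
9 → no match
10. `xy` → no match
Total matched: 1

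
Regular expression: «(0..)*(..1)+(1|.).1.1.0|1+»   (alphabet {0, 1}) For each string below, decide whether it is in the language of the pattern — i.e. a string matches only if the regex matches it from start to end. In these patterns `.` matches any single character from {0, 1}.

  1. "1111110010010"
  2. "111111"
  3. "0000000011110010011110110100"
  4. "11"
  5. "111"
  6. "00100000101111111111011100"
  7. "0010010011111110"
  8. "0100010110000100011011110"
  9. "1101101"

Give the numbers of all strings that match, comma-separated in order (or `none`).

1 → no match
2 → match
3 → match
4 → match
5 → match
6 → no match
7 → match
8 → match
9 → no match

2, 3, 4, 5, 7, 8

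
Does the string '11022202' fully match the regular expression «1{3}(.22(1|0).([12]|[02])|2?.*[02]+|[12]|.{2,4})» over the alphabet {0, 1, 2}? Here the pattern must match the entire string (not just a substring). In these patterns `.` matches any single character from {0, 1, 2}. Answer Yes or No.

No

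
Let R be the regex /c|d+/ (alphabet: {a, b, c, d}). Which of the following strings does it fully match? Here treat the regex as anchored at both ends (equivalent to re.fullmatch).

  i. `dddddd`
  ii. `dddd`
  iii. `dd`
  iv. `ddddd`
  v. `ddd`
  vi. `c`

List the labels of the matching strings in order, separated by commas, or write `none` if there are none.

i, ii, iii, iv, v, vi

i → match
ii → match
iii → match
iv → match
v → match
vi → match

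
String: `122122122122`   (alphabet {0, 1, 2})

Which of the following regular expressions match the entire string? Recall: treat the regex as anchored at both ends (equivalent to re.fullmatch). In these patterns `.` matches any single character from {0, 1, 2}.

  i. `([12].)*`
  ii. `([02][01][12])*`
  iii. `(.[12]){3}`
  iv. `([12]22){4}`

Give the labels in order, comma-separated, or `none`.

i, iv

i → match
ii → no match
iii → no match
iv → match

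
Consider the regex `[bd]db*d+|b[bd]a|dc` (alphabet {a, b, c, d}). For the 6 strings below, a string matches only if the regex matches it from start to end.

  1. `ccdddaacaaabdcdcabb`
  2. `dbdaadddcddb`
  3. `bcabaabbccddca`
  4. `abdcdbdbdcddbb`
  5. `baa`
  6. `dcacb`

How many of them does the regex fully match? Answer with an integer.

0

1 → no match
2 → no match
3 → no match
4 → no match
5 → no match
6 → no match
Total matched: 0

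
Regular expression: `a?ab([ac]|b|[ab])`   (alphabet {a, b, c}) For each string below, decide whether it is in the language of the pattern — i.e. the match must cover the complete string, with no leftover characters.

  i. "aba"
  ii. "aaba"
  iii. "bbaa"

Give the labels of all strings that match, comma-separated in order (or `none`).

i, ii

i → match
ii → match
iii → no match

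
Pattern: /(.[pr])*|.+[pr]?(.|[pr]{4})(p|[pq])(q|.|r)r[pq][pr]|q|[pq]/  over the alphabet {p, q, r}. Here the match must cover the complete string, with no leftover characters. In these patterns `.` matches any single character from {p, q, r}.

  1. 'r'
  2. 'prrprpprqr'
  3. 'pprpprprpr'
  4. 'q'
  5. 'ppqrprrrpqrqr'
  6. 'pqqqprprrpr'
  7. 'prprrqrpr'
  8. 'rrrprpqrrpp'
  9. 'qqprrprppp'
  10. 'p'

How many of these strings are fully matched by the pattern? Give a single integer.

7

1 → no match
2 → match
3 → match
4 → match
5 → match
6 → match
7 → no match
8 → match
9 → no match
10 → match
Total matched: 7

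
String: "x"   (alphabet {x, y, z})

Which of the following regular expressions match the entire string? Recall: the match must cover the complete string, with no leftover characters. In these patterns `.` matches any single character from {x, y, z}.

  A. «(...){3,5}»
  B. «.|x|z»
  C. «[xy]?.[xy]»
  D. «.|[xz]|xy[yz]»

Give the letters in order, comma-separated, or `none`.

B, D

A → no match
B → match
C → no match
D → match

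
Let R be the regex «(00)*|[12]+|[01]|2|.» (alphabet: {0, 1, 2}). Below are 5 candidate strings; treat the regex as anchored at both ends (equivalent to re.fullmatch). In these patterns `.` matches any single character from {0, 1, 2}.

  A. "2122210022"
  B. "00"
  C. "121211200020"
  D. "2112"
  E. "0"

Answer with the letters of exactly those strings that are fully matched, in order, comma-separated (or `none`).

B, D, E

A → no match
B → match
C → no match
D → match
E → match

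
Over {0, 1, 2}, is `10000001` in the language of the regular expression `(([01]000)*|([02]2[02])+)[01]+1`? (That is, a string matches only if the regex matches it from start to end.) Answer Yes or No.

Yes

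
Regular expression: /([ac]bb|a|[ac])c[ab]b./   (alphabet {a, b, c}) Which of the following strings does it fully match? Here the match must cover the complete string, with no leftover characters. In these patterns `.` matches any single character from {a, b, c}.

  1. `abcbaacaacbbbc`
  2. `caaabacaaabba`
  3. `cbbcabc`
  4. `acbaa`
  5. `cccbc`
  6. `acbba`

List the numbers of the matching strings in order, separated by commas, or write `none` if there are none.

3, 6

1 → no match
2 → no match
3 → match
4 → no match
5 → no match
6 → match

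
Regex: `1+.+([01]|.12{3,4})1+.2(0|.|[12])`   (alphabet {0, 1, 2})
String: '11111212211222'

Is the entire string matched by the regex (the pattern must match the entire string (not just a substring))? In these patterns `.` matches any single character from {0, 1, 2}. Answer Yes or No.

Yes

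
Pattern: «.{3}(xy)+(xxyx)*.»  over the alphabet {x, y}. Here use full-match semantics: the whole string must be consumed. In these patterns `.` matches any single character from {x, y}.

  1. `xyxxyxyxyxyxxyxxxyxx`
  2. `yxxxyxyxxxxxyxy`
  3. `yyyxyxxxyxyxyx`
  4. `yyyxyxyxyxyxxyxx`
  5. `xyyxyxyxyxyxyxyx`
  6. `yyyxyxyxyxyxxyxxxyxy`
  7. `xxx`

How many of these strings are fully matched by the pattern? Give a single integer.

1 → match
2 → no match
3 → no match
4 → match
5 → match
6 → match
7 → no match
Total matched: 4

4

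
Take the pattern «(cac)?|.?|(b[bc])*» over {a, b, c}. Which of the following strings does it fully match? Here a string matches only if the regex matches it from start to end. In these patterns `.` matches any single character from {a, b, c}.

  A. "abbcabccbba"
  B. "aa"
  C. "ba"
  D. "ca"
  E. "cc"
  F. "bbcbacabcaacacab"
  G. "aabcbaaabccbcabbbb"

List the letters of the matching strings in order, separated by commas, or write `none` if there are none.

A. "abbcabccbba" → no match
B. "aa" → no match
C. "ba" → no match
D. "ca" → no match
E. "cc" → no match
F → no match
G → no match

none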